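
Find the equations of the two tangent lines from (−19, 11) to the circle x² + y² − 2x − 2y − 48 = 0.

x + y = −8 and x + 7y = 58

Write the tangent as mx − y + (11 − m·(−19)) = 0 and set its distance from the centre to 5√2:
(20m − (−10))² = 50(m² + 1)
7m² + 8m + 1 = 0, so m = −1 or m = −1/7.
With m = −1: x + y = −8. With m = −1/7: x + 7y = 58.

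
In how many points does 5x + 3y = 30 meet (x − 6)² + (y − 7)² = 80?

Substituting the line into the circle gives 34x² − 198x − 315 = 0.
Δ = 39204 − (−42840) = 82044.
Two real roots: the line is a secant.

2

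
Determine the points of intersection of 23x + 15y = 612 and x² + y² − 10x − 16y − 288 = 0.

Substitute y = (612 − 23x)/15:
754x² − 24882x + 162864 = 0  ⟹  x² − 33x + 216 = 0
x = 24 or x = 9, giving (24, 4) and (9, 27).

(9, 27) and (24, 4)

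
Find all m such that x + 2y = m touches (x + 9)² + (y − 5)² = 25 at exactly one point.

Tangency holds when the distance from the centre (−9, 5) to the line equals the radius 5:
|1·(−9) + 2·5 − m| / √5 = 5
|m − (1)| = 5√5.

m = 1 ± 5√5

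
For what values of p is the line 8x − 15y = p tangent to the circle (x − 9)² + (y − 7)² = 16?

p = −101 or p = 35

For a tangent, require d(centre, line) = r = 4.
|8·9 − 15·7 − p| / √289 = 4
|p − (−33)| = 4·17, so p = 35 or p = −101.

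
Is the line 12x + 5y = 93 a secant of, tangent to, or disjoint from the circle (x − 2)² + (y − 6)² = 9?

tangent

Centre (2, 6), r² = 9. Distance² from centre to line = (−39)²/169 = 9.
Since d² = r², the line is tangent.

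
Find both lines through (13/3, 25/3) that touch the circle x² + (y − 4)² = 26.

A line y − (25/3) = m(x − (13/3)) is tangent when its distance from (0, 4) is √26:
(−13/3m − (−13/3))² = 26(m² + 1)
5m² + 26m + 5 = 0, so m = −5 or m = −1/5.
Through (13/3, 25/3) these give 5x + y = 30 and x + 5y = 46.

5x + y = 30 and x + 5y = 46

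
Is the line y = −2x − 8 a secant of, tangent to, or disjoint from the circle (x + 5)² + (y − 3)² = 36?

Centre (−5, 3), r² = 36. Distance² from centre to line = (1)²/5 = 1/5.
Since d² < r², the line cuts the circle twice.

secant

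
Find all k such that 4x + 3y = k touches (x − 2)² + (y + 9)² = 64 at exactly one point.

Tangency holds when the distance from the centre (2, −9) to the line equals the radius 8:
|4·2 + 3·(−9) − k| / √25 = 8
|k − (−19)| = 8·5, so k = 21 or k = −59.

k = −59 or k = 21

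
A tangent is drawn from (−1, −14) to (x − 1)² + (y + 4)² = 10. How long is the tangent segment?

The centre is (1, −4) and r = √10. The square of the distance from P to the centre is 4 + 100 = 104.
The tangent meets the radius at right angles, so tangent² = |PO|² − r² = 104 − 10 = 94.

√94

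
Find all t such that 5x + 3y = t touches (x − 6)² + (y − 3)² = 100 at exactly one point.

t = 39 ± 10√34

Tangency holds when the distance from the centre (6, 3) to the line equals the radius 10:
|5·6 + 3·3 − t| / √34 = 10
|t − (39)| = 10√34.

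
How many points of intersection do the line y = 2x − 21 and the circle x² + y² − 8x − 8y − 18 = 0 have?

0

Substituting the line into the circle gives 5x² − 108x + 591 = 0.
Δ = 11664 − 11820 = −156.
No real roots: the line does not meet the circle.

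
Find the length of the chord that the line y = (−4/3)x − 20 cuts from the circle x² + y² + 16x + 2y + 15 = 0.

The distance from (−8, −1) to the line is 25/√25, and r² = 50.
Chord = 2√(r² − d²) = 2·√(25) = 10.

10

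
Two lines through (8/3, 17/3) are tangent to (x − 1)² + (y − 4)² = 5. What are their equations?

x + 2y = 14 and 2x + y = 11

Let a tangent through (8/3, 17/3) have slope m. Its distance from (1, 4) must equal √5:
[m·(−5/3) − (−5/3)]² = 5(m² + 1)
2m² + 5m + 2 = 0, so m = −1/2 or m = −2.
With m = −1/2: x + 2y = 14. With m = −2: 2x + y = 11.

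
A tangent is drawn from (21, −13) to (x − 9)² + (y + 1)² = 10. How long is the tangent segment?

√278

With centre O = (9, −1), |OP|² = 288 and r² = 10.
The tangent meets the radius at right angles, so tangent² = |PO|² − r² = 288 − 10 = 278.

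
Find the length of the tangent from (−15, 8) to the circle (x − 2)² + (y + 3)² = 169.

√241

Centre (2, −3), r² = 169. |PO|² = (−17)² + (11)² = 410.
By the tangent–radius right angle, tangent length = √(|PO|² − r²) = √241.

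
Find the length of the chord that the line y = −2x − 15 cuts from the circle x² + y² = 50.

Centre (0, 0), r² = 50. Perpendicular distance d from centre to line = |15| / √5 = 15/√5.
Half the chord is √(r² − d²) = √(5), so the full chord is 2√5.

2√5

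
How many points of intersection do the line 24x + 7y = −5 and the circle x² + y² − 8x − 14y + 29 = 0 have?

Substituting the line into the circle gives 625x² + 2200x + 1936 = 0.
Δ = 4840000 − 4840000 = 0.
A repeated root: the line is tangent.

1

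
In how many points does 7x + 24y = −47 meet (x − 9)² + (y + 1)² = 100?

2

Substituting the line into the circle gives 625x² − 10046x − 10415 = 0.
Δ = 100922116 − (−26037500) = 126959616.
Two real roots: the line is a secant.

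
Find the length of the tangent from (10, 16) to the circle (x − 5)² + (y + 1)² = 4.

√310

Centre (5, −1), r² = 4. |PO|² = (5)² + (17)² = 314.
The tangent meets the radius at right angles, so tangent² = |PO|² − r² = 314 − 4 = 310.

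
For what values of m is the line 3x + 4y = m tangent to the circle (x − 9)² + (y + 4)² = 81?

m = −34 or m = 56

For a tangent, require d(centre, line) = r = 9.
|3·9 + 4·(−4) − m| / √25 = 9
|m − (11)| = 9·5, so m = 56 or m = −34.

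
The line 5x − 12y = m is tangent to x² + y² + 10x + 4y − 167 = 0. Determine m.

m = −183 or m = 181

For a tangent, require d(centre, line) = r = 14.
|5·(−5) − 12·(−2) − m| / √169 = 14
|m − (−1)| = 14·13, so m = 181 or m = −183.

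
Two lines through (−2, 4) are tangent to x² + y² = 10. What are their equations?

3x − y = −10 and x + 3y = 10

A line y − (4) = m(x − (−2)) is tangent when its distance from (0, 0) is √10:
(2m − (−4))² = 10(m² + 1)
3m² − 8m − 3 = 0, so m = 3 or m = −1/3.
Through (−2, 4) these give 3x − y = −10 and x + 3y = 10.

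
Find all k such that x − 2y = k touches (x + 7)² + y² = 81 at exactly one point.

k = −7 ± 9√5

The line touches the circle iff its distance from (−7, 0) is 9:
|1·(−7) − 2·0 − k| / √5 = 9
|k − (−7)| = 9√5.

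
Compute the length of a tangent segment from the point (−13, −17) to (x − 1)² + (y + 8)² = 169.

The centre is (1, −8) and r = 13. The square of the distance from P to the centre is 196 + 81 = 277.
Power of the point: PT² = |PO|² − r² = 108, so PT = 6√3.

6√3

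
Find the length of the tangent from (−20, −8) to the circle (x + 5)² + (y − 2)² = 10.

3√35

The centre is (−5, 2) and r = √10. The square of the distance from P to the centre is 225 + 100 = 325.
The tangent meets the radius at right angles, so tangent² = |PO|² − r² = 325 − 10 = 315.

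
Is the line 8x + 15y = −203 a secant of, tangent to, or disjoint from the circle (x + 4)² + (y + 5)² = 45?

secant

d² = (8·(−4) + 15·(−5) − (−203))²/289 = 9216/289; r² = 45.
Since d² < r², the line cuts the circle twice.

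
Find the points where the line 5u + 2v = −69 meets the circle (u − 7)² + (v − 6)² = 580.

(−17, 8) and (−9, −12)

Substitute v = (−69 − 5u)/2:
29u² + 754u + 4437 = 0  ⟹  u² + 26u + 153 = 0
u = −9 or u = −17, giving (−9, −12) and (−17, 8).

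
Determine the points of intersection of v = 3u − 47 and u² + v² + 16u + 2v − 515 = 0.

From the line, v = 3u − 47. Substituting:
10u² − 260u + 1600 = 0  ⟹  u² − 26u + 160 = 0
u = 16 or u = 10, giving (16, 1) and (10, −17).

(10, −17) and (16, 1)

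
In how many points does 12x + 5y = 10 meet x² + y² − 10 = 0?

d² = (12·0 + 5·0 − (10))²/169 = 100/169; r² = 10.
Since d² < r², the line cuts the circle twice.

2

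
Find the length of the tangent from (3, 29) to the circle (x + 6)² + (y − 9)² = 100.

The centre is (−6, 9) and r = 10. The square of the distance from P to the centre is 81 + 400 = 481.
By the tangent–radius right angle, tangent length = √(|PO|² − r²) = √381.

√381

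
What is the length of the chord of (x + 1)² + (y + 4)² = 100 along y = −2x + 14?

Express y = −2x + 14 and substitute into the circle:
5x² − 70x + 225 = 0  ⟹  x² − 14x + 45 = 0
x = 9 or x = 5, giving (9, −4) and (5, 4).
|(9, −4) − (5, 4)| = √((4)² + (−8)²) = 4√5.

4√5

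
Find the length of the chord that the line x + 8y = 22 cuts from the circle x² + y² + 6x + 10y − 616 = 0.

The distance from (−3, −5) to the line is 65/√65, and r² = 650.
Chord = 2√(r² − d²) = 2·√(585) = 6√65.

6√65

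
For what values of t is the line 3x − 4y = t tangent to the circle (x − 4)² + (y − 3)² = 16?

t = −20 or t = 20

Tangency holds when the distance from the centre (4, 3) to the line equals the radius 4:
|3·4 − 4·3 − t| / √25 = 4
|t| = 4·5, so t = 20 or t = −20.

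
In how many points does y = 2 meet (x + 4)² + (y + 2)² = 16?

1

Substituting the line into the circle gives x² + 8x + 16 = 0.
Discriminant = (8)² − 4·1·(16) = 0.
A repeated root: the line is tangent.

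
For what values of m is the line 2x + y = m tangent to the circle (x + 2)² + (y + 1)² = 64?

m = −5 ± 8√5

For a tangent, require d(centre, line) = r = 8.
|2·(−2) + 1·(−1) − m| / √5 = 8
|m − (−5)| = 8√5.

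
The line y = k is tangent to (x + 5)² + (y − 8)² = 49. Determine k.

The line touches the circle iff its distance from (−5, 8) is 7:
|0·(−5) + 1·8 − k| / √1 = 7
|k − (8)| = 7, so k = 15 or k = 1.

k = 1 or k = 15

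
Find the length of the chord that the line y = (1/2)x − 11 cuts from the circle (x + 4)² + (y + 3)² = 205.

The distance from (−4, −3) to the line is 20/√5, and r² = 205.
Half the chord is √(r² − d²) = √(125), so the full chord is 10√5.

10√5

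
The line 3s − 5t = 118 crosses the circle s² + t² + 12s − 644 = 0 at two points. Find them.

Substitute t = (−118 + 3s)/5:
34s² − 408s − 2176 = 0  ⟹  s² − 12s − 64 = 0
s = 16 or s = −4, giving (16, −14) and (−4, −26).

(−4, −26) and (16, −14)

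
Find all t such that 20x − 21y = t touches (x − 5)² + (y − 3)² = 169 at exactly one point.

t = −340 or t = 414

For a tangent, require d(centre, line) = r = 13.
|20·5 − 21·3 − t| / √841 = 13
|t − (37)| = 13·29, so t = 414 or t = −340.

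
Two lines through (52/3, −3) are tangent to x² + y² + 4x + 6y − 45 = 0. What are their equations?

Let a tangent through (52/3, −3) have slope m. Its distance from (−2, −3) must equal √58:
(−58/3m − (0))² = 58(m² + 1)
49m² − 9 = 0, so m = −3/7 or m = 3/7.
Through (52/3, −3) these give 3x + 7y = 31 and 3x − 7y = 73.

3x + 7y = 31 and 3x − 7y = 73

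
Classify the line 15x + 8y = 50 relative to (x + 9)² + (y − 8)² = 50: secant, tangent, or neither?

Substituting the line into the circle gives 289x² + 1572x + 2180 = 0.
Δ = 2471184 − 2520080 = −48896.
No real roots: the line does not meet the circle.

neither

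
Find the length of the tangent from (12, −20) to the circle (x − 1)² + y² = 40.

Centre (1, 0), r² = 40. |PO|² = (11)² + (−20)² = 521.
Power of the point: PT² = |PO|² − r² = 481, so PT = √481.

√481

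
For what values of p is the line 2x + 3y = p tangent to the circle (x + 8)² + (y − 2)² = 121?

p = −10 ± 11√13

For a tangent, require d(centre, line) = r = 11.
|2·(−8) + 3·2 − p| / √13 = 11
|p − (−10)| = 11√13.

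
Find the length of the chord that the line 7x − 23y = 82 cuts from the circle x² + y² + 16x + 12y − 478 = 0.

The distance from (−8, −6) to the line is 0/√578, and r² = 578.
Half the chord is √(r² − d²) = √(578), so the full chord is 34√2.

34√2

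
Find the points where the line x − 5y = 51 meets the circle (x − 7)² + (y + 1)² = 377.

(−9, −12) and (26, −5)

From the line, y = (−51 + x)/5. Substituting:
26x² − 442x − 6084 = 0  ⟹  x² − 17x − 234 = 0
x = 26 or x = −9, giving (26, −5) and (−9, −12).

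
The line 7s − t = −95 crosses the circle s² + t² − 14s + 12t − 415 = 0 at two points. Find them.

(−15, −10) and (−13, 4)

Substitute t = 7s + 95:
50s² + 1400s + 9750 = 0  ⟹  s² + 28s + 195 = 0
s = −13 or s = −15, giving (−13, 4) and (−15, −10).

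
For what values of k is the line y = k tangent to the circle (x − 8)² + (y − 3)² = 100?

The line touches the circle iff its distance from (8, 3) is 10:
|0·8 + 1·3 − k| / √1 = 10
|k − (3)| = 10, so k = 13 or k = −7.

k = −7 or k = 13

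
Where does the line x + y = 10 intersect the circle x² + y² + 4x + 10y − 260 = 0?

(−2, 12) and (15, −5)

Express y = −x + 10 and substitute into the circle:
2x² − 26x − 60 = 0  ⟹  x² − 13x − 30 = 0
x = 15 or x = −2, giving (15, −5) and (−2, 12).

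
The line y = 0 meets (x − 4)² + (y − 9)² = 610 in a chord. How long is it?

46

From the line, y = 0. Substituting:
x² − 8x − 513 = 0
x = 27 or x = −19, giving (27, 0) and (−19, 0).
|(27, 0) − (−19, 0)| = √((46)² + (0)²) = 46.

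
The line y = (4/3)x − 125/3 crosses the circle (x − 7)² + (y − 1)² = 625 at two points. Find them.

(14, −23) and (32, 1)

Substitute y = (−125 + 4x)/3:
25x² − 1150x + 11200 = 0  ⟹  x² − 46x + 448 = 0
x = 32 or x = 14, giving (32, 1) and (14, −23).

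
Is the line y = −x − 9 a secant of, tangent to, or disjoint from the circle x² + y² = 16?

disjoint

d² = (1·0 + 1·0 − (−9))²/2 = 81/2; r² = 16.
Since d² > r², the line lies outside the circle.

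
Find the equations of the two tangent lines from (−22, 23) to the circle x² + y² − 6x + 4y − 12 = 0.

4x + 3y = −19 and 3x + 4y = 26

A line y − (23) = m(x − (−22)) is tangent when its distance from (3, −2) is 5:
(25m − (−25))² = 25(m² + 1)
12m² + 25m + 12 = 0, so m = −4/3 or m = −3/4.
Through (−22, 23) these give 4x + 3y = −19 and 3x + 4y = 26.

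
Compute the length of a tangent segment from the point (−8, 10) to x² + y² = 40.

The centre is (0, 0) and r = 2√10. The square of the distance from P to the centre is 64 + 100 = 164.
The tangent meets the radius at right angles, so tangent² = |PO|² − r² = 164 − 40 = 124.

2√31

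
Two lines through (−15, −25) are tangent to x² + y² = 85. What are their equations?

Write the tangent as mx − y + (−25 − m·(−15)) = 0 and set its distance from the centre to √85:
(15m − (25))² = 85(m² + 1)
14m² − 75m + 54 = 0, so m = 6/7 or m = 9/2.
Through (−15, −25) these give 6x − 7y = 85 and 9x − 2y = −85.

6x − 7y = 85 and 9x − 2y = −85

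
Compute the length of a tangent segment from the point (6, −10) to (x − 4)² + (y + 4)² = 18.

√22

The centre is (4, −4) and r = 3√2. The square of the distance from P to the centre is 4 + 36 = 40.
The tangent meets the radius at right angles, so tangent² = |PO|² − r² = 40 − 18 = 22.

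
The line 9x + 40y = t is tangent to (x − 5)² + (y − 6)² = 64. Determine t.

t = −43 or t = 613

The line touches the circle iff its distance from (5, 6) is 8:
|9·5 + 40·6 − t| / √1681 = 8
|t − (285)| = 8·41, so t = 613 or t = −43.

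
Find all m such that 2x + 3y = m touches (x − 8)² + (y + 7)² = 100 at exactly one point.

m = −5 ± 10√13

Tangency holds when the distance from the centre (8, −7) to the line equals the radius 10:
|2·8 + 3·(−7) − m| / √13 = 10
|m − (−5)| = 10√13.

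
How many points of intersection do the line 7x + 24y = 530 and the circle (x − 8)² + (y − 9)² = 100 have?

0

Substituting the line into the circle gives 625x² − 13612x + 77860 = 0.
Discriminant = (−13612)² − 4·625·(77860) = −9363456 < 0.
No real roots: the line does not meet the circle.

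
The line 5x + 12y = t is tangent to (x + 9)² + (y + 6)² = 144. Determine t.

t = −273 or t = 39

Tangency holds when the distance from the centre (−9, −6) to the line equals the radius 12:
|5·(−9) + 12·(−6) − t| / √169 = 12
|t − (−117)| = 12·13, so t = 39 or t = −273.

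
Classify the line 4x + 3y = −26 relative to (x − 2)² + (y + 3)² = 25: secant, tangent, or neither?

Centre (2, −3), r² = 25. Distance² from centre to line = (25)²/25 = 25.
Since d² = r², the line is tangent.

tangent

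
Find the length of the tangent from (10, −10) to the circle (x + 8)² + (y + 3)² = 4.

3√41

With centre O = (−8, −3), |OP|² = 373 and r² = 4.
Power of the point: PT² = |PO|² − r² = 369, so PT = 3√41.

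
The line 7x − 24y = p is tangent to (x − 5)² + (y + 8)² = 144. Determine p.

p = −73 or p = 527

For a tangent, require d(centre, line) = r = 12.
|7·5 − 24·(−8) − p| / √625 = 12
|p − (227)| = 12·25, so p = 527 or p = −73.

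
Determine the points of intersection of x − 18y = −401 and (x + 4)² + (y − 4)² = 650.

From the line, y = (401 + x)/18. Substituting:
325x² + 3250x − 97175 = 0  ⟹  x² + 10x − 299 = 0
x = 13 or x = −23, giving (13, 23) and (−23, 21).

(−23, 21) and (13, 23)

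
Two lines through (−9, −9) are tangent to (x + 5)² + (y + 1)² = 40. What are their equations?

x − 3y = 18 and 3x + y = −36

A line y − (−9) = m(x − (−9)) is tangent when its distance from (−5, −1) is 2√10:
(4m − (8))² = 40(m² + 1)
3m² + 8m − 3 = 0, so m = 1/3 or m = −3.
With m = 1/3: x − 3y = 18. With m = −3: 3x + y = −36.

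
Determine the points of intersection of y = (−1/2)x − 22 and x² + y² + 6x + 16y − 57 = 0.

(−10, −17) and (−6, −19)

From the line, y = (−44 − x)/2. Substituting:
5x² + 80x + 300 = 0  ⟹  x² + 16x + 60 = 0
x = −6 or x = −10, giving (−6, −19) and (−10, −17).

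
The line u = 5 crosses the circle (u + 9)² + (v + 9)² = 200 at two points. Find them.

The line gives u = 5. Substituting into the circle:
v² + 18v + 77 = 0
v = −7 or v = −11, giving (5, −7) and (5, −11).

(5, −11) and (5, −7)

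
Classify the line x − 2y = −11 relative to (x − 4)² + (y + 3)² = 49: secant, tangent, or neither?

neither

Substituting the line into the circle gives 5x² + 2x + 157 = 0.
Δ = 4 − 3140 = −3136.
No real roots: the line does not meet the circle.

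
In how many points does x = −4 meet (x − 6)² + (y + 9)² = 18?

Centre (6, −9), r² = 18. Distance² from centre to line = (10)² = 100.
Since d² > r², the line lies outside the circle.

0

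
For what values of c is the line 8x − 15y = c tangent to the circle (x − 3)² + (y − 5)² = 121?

c = −238 or c = 136

For a tangent, require d(centre, line) = r = 11.
|8·3 − 15·5 − c| / √289 = 11
|c − (−51)| = 11·17, so c = 136 or c = −238.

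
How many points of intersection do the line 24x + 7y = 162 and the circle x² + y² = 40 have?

Centre (0, 0), r² = 40. Distance² from centre to line = (−162)²/625 = 26244/625.
Since d² > r², the line lies outside the circle.

0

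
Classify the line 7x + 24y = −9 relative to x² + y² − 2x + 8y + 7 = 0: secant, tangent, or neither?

neither

Centre (1, −4), r² = 10. Distance² from centre to line = (−80)²/625 = 256/25.
Since d² > r², the line lies outside the circle.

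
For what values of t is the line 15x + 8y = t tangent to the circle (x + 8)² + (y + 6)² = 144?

t = −372 or t = 36

Tangency holds when the distance from the centre (−8, −6) to the line equals the radius 12:
|15·(−8) + 8·(−6) − t| / √289 = 12
|t − (−168)| = 12·17, so t = 36 or t = −372.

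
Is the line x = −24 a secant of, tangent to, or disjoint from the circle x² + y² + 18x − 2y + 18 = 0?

disjoint

Centre (−9, 1), r² = 64. Distance² from centre to line = (15)² = 225.
Since d² > r², the line lies outside the circle.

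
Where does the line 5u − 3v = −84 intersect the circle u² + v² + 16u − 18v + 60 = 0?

(−15, 3) and (−6, 18)

From the line, v = (84 + 5u)/3. Substituting:
34u² + 714u + 3060 = 0  ⟹  u² + 21u + 90 = 0
u = −6 or u = −15, giving (−6, 18) and (−15, 3).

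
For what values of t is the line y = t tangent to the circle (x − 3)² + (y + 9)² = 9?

Tangency holds when the distance from the centre (3, −9) to the line equals the radius 3:
|0·3 + 1·(−9) − t| / √1 = 3
|t − (−9)| = 3, so t = −6 or t = −12.

t = −12 or t = −6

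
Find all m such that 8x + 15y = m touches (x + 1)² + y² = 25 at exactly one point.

The line touches the circle iff its distance from (−1, 0) is 5:
|8·(−1) + 15·0 − m| / √289 = 5
|m − (−8)| = 5·17, so m = 77 or m = −93.

m = −93 or m = 77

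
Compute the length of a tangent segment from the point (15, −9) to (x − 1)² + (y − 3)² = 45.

Centre (1, 3), r² = 45. |PO|² = (14)² + (−12)² = 340.
Power of the point: PT² = |PO|² − r² = 295, so PT = √295.

√295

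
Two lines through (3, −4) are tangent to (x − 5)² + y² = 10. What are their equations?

Write the tangent as mx − y + (−4 − m·(3)) = 0 and set its distance from the centre to √10:
(2m − (4))² = 10(m² + 1)
3m² + 8m − 3 = 0, so m = 1/3 or m = −3.
With m = 1/3: x − 3y = 15. With m = −3: 3x + y = 5.

x − 3y = 15 and 3x + y = 5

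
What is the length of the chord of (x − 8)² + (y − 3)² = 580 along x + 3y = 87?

6√10

Centre (8, 3), r² = 580. Perpendicular distance d from centre to line = |−70| / √10 = 70/√10.
Chord = 2√(r² − d²) = 2·√(90) = 6√10.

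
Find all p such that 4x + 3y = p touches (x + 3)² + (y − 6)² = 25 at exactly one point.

The line touches the circle iff its distance from (−3, 6) is 5:
|4·(−3) + 3·6 − p| / √25 = 5
|p − (6)| = 5·5, so p = 31 or p = −19.

p = −19 or p = 31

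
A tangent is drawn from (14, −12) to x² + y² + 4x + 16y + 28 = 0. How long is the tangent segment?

2√58

Centre (−2, −8), r² = 40. |PO|² = (16)² + (−4)² = 272.
Power of the point: PT² = |PO|² − r² = 232, so PT = 2√58.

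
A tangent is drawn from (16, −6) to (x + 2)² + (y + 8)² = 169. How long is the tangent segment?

With centre O = (−2, −8), |OP|² = 328 and r² = 169.
Power of the point: PT² = |PO|² − r² = 159, so PT = √159.

√159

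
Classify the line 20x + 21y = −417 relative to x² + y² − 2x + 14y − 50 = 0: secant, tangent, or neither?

d² = (20·1 + 21·(−7) − (−417))²/841 = 100; r² = 100.
Since d² = r², the line is tangent.

tangent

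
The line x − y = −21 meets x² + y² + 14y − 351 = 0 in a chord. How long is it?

Centre (0, −7), r² = 400. Perpendicular distance d from centre to line = |28| / √2 = 28/√2.
Chord = 2√(r² − d²) = 2·√(8) = 4√2.

4√2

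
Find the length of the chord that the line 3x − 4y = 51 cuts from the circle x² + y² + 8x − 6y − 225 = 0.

The distance from (−4, 3) to the line is 75/√25, and r² = 250.
Chord = 2√(r² − d²) = 2·√(25) = 10.

10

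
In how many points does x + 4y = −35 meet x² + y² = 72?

0

d² = (1·0 + 4·0 − (−35))²/17 = 1225/17; r² = 72.
Since d² > r², the line lies outside the circle.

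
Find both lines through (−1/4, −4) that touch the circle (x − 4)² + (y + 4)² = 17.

Let a tangent through (−1/4, −4) have slope m. Its distance from (4, −4) must equal √17:
(17/4m − (0))² = 17(m² + 1)
m² − 16 = 0, so m = −4 or m = 4.
Through (−1/4, −4) these give 4x + y = −5 and 4x − y = 3.

4x + y = −5 and 4x − y = 3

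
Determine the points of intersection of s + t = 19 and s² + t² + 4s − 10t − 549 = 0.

(−9, 28) and (21, −2)

From the line, t = −s + 19. Substituting:
2s² − 24s − 378 = 0  ⟹  s² − 12s − 189 = 0
s = 21 or s = −9, giving (21, −2) and (−9, 28).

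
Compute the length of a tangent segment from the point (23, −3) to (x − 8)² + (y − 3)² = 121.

2√35

The centre is (8, 3) and r = 11. The square of the distance from P to the centre is 225 + 36 = 261.
The tangent meets the radius at right angles, so tangent² = |PO|² − r² = 261 − 121 = 140.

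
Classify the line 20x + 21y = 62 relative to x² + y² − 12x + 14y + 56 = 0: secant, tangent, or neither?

Substituting the line into the circle gives 841x² − 13652x + 46768 = 0.
Δ = 186377104 − 157327552 = 29049552.
Two real roots: the line is a secant.

secant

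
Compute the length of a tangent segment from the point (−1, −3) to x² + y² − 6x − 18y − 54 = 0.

Centre (3, 9), r² = 144. |PO|² = (−4)² + (−12)² = 160.
Power of the point: PT² = |PO|² − r² = 16, so PT = 4.

4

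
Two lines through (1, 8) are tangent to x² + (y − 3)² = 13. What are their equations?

A line y − (8) = m(x − (1)) is tangent when its distance from (0, 3) is √13:
[m·(−1) − (−5)]² = 13(m² + 1)
6m² + 5m − 6 = 0, so m = 2/3 or m = −3/2.
With m = 2/3: 2x − 3y = −22. With m = −3/2: 3x + 2y = 19.

2x − 3y = −22 and 3x + 2y = 19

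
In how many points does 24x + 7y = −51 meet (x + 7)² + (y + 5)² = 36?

0

Substituting the line into the circle gives 625x² + 1454x + 893 = 0.
Discriminant = (1454)² − 4·625·(893) = −118384 < 0.
No real roots: the line does not meet the circle.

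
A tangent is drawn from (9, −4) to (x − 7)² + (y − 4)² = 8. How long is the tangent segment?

2√15

Centre (7, 4), r² = 8. |PO|² = (2)² + (−8)² = 68.
The tangent meets the radius at right angles, so tangent² = |PO|² − r² = 68 − 8 = 60.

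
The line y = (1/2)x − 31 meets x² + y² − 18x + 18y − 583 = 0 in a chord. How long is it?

20√5

Substitute y = (−62 + x)/2:
5x² − 160x − 720 = 0  ⟹  x² − 32x − 144 = 0
x = 36 or x = −4, giving (36, −13) and (−4, −33).
Chord length = distance between (36, −13) and (−4, −33) = √2000 = 20√5.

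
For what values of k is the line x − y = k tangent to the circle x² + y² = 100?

k = ±10√2

The line touches the circle iff its distance from (0, 0) is 10:
|1·0 − 1·0 − k| / √2 = 10
|k| = 10√2.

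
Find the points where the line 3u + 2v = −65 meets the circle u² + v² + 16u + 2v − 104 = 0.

Express v = (−65 − 3u)/2 and substitute into the circle:
13u² + 442u + 3549 = 0  ⟹  u² + 34u + 273 = 0
u = −13 or u = −21, giving (−13, −13) and (−21, −1).

(−21, −1) and (−13, −13)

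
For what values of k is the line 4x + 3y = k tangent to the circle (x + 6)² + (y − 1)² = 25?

k = −46 or k = 4

For a tangent, require d(centre, line) = r = 5.
|4·(−6) + 3·1 − k| / √25 = 5
|k − (−21)| = 5·5, so k = 4 or k = −46.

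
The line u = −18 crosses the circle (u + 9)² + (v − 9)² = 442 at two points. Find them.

The line gives u = −18. Substituting into the circle:
v² − 18v − 280 = 0
v = 28 or v = −10, giving (−18, 28) and (−18, −10).

(−18, −10) and (−18, 28)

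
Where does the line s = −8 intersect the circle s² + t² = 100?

The line gives s = −8. Substituting into the circle:
t² − 36 = 0
t = 6 or t = −6, giving (−8, 6) and (−8, −6).

(−8, −6) and (−8, 6)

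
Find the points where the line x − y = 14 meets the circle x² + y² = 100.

Substitute y = x − 14:
2x² − 28x + 96 = 0  ⟹  x² − 14x + 48 = 0
x = 8 or x = 6, giving (8, −6) and (6, −8).

(6, −8) and (8, −6)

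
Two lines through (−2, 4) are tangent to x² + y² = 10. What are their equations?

Write the tangent as mx − y + (4 − m·(−2)) = 0 and set its distance from the centre to √10:
[m·(2) − (−4)]² = 10(m² + 1)
3m² − 8m − 3 = 0, so m = −1/3 or m = 3.
Through (−2, 4) these give x + 3y = 10 and 3x − y = −10.

x + 3y = 10 and 3x − y = −10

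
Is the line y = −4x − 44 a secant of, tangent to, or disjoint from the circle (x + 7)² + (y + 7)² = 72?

Substituting the line into the circle gives 17x² + 310x + 1346 = 0.
Δ = 96100 − 91528 = 4572.
Two real roots: the line is a secant.

secant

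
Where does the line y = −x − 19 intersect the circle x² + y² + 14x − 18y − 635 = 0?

(−34, 15) and (−1, −18)

Express y = −x − 19 and substitute into the circle:
2x² + 70x + 68 = 0  ⟹  x² + 35x + 34 = 0
x = −1 or x = −34, giving (−1, −18) and (−34, 15).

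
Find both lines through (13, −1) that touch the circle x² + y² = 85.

Let a tangent through (13, −1) have slope m. Its distance from (0, 0) must equal √85:
[m·(−13) − (1)]² = 85(m² + 1)
42m² + 13m − 42 = 0, so m = 6/7 or m = −7/6.
Through (13, −1) these give 6x − 7y = 85 and 7x + 6y = 85.

6x − 7y = 85 and 7x + 6y = 85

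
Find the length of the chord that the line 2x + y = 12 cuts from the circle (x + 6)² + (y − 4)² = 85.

2√5

Substitute y = −2x + 12:
5x² − 20x + 15 = 0  ⟹  x² − 4x + 3 = 0
x = 3 or x = 1, giving (3, 6) and (1, 10).
|(3, 6) − (1, 10)| = √((2)² + (−4)²) = 2√5.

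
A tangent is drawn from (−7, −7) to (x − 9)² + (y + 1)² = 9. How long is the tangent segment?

With centre O = (9, −1), |OP|² = 292 and r² = 9.
The tangent meets the radius at right angles, so tangent² = |PO|² − r² = 292 − 9 = 283.

√283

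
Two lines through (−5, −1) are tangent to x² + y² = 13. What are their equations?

Write the tangent as mx − y + (−1 − m·(−5)) = 0 and set its distance from the centre to √13:
(5m − (1))² = 13(m² + 1)
6m² − 5m − 6 = 0, so m = −2/3 or m = 3/2.
Through (−5, −1) these give 2x + 3y = −13 and 3x − 2y = −13.

2x + 3y = −13 and 3x − 2y = −13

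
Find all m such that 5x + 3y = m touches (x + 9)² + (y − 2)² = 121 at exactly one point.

m = −39 ± 11√34

The line touches the circle iff its distance from (−9, 2) is 11:
|5·(−9) + 3·2 − m| / √34 = 11
|m − (−39)| = 11√34.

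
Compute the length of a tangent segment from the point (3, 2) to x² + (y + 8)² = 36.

With centre O = (0, −8), |OP|² = 109 and r² = 36.
The tangent meets the radius at right angles, so tangent² = |PO|² − r² = 109 − 36 = 73.

√73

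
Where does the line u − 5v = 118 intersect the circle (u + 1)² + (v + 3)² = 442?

Substitute v = (−118 + u)/5:
26u² − 156u − 416 = 0  ⟹  u² − 6u − 16 = 0
u = 8 or u = −2, giving (8, −22) and (−2, −24).

(−2, −24) and (8, −22)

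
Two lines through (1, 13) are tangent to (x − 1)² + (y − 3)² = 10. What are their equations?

Let a tangent through (1, 13) have slope m. Its distance from (1, 3) must equal √10:
[m·(0) − (−10)]² = 10(m² + 1)
m² − 9 = 0, so m = 3 or m = −3.
With m = 3: 3x − y = −10. With m = −3: 3x + y = 16.

3x − y = −10 and 3x + y = 16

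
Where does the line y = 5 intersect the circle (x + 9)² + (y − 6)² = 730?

(−36, 5) and (18, 5)

From the line, y = 5. Substituting:
x² + 18x − 648 = 0
x = 18 or x = −36, giving (18, 5) and (−36, 5).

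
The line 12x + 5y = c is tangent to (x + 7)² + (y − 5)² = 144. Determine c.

For a tangent, require d(centre, line) = r = 12.
|12·(−7) + 5·5 − c| / √169 = 12
|c − (−59)| = 12·13, so c = 97 or c = −215.

c = −215 or c = 97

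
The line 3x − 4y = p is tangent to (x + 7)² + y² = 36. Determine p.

p = −51 or p = 9

The line touches the circle iff its distance from (−7, 0) is 6:
|3·(−7) − 4·0 − p| / √25 = 6
|p − (−21)| = 6·5, so p = 9 or p = −51.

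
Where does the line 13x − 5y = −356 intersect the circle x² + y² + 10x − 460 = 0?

(−27, 1) and (−22, 14)

From the line, y = (356 + 13x)/5. Substituting:
194x² + 9506x + 115236 = 0  ⟹  x² + 49x + 594 = 0
x = −22 or x = −27, giving (−22, 14) and (−27, 1).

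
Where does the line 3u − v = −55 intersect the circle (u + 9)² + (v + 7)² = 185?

(−22, −11) and (−17, 4)

Express v = 3u + 55 and substitute into the circle:
10u² + 390u + 3740 = 0  ⟹  u² + 39u + 374 = 0
u = −17 or u = −22, giving (−17, 4) and (−22, −11).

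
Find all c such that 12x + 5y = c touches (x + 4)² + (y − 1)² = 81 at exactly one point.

c = −160 or c = 74

Tangency holds when the distance from the centre (−4, 1) to the line equals the radius 9:
|12·(−4) + 5·1 − c| / √169 = 9
|c − (−43)| = 9·13, so c = 74 or c = −160.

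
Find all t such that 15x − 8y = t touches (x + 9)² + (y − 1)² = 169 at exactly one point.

Tangency holds when the distance from the centre (−9, 1) to the line equals the radius 13:
|15·(−9) − 8·1 − t| / √289 = 13
|t − (−143)| = 13·17, so t = 78 or t = −364.

t = −364 or t = 78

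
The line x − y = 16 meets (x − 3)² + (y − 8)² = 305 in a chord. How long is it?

13√2

From the line, y = x − 16. Substituting:
2x² − 54x + 280 = 0  ⟹  x² − 27x + 140 = 0
x = 20 or x = 7, giving (20, 4) and (7, −9).
|(20, 4) − (7, −9)| = √((13)² + (13)²) = 13√2.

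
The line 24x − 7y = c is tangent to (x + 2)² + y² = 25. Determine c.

For a tangent, require d(centre, line) = r = 5.
|24·(−2) − 7·0 − c| / √625 = 5
|c − (−48)| = 5·25, so c = 77 or c = −173.

c = −173 or c = 77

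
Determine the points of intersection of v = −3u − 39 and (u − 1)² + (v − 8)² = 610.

(−20, 21) and (−8, −15)

Substitute v = −3u − 39:
10u² + 280u + 1600 = 0  ⟹  u² + 28u + 160 = 0
u = −8 or u = −20, giving (−8, −15) and (−20, 21).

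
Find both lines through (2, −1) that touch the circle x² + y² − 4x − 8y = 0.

Write the tangent as mx − y + (−1 − m·(2)) = 0 and set its distance from the centre to 2√5:
[m·(0) − (5)]² = 20(m² + 1)
4m² − 1 = 0, so m = −1/2 or m = 1/2.
With m = −1/2: x + 2y = 0. With m = 1/2: x − 2y = 4.

x + 2y = 0 and x − 2y = 4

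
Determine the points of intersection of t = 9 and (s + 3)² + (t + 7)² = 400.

(−15, 9) and (9, 9)

From the line, t = 9. Substituting:
s² + 6s − 135 = 0
s = 9 or s = −15, giving (9, 9) and (−15, 9).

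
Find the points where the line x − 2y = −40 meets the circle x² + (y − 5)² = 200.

(−10, 15) and (−2, 19)

From the line, y = (40 + x)/2. Substituting:
5x² + 60x + 100 = 0  ⟹  x² + 12x + 20 = 0
x = −2 or x = −10, giving (−2, 19) and (−10, 15).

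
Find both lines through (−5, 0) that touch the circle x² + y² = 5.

x + 2y = −5 and x − 2y = −5

Let a tangent through (−5, 0) have slope m. Its distance from (0, 0) must equal √5:
[m·(5) − (0)]² = 5(m² + 1)
4m² − 1 = 0, so m = −1/2 or m = 1/2.
With m = −1/2: x + 2y = −5. With m = 1/2: x − 2y = −5.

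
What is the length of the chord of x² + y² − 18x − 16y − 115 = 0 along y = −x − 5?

6√2

Centre (9, 8), r² = 260. Perpendicular distance d from centre to line = |22| / √2 = 22/√2.
Half the chord is √(r² − d²) = √(18), so the full chord is 6√2.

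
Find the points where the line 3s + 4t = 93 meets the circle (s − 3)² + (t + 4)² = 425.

Express t = (93 − 3s)/4 and substitute into the circle:
25s² − 750s + 5225 = 0  ⟹  s² − 30s + 209 = 0
s = 19 or s = 11, giving (19, 9) and (11, 15).

(11, 15) and (19, 9)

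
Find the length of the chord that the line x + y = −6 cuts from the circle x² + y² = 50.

Centre (0, 0), r² = 50. Perpendicular distance d from centre to line = |6| / √2 = 6/√2.
Chord = 2√(r² − d²) = 2·√(32) = 8√2.

8√2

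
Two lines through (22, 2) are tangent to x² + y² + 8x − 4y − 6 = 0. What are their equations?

Write the tangent as mx − y + (2 − m·(22)) = 0 and set its distance from the centre to √26:
[m·(−26) − (0)]² = 26(m² + 1)
25m² − 1 = 0, so m = −1/5 or m = 1/5.
Through (22, 2) these give x + 5y = 32 and x − 5y = 12.

x + 5y = 32 and x − 5y = 12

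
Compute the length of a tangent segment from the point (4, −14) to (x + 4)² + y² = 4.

The centre is (−4, 0) and r = 2. The square of the distance from P to the centre is 64 + 196 = 260.
By the tangent–radius right angle, tangent length = √(|PO|² − r²) = √256 = 16.

16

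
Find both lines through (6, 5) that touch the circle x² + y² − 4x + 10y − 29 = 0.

7x + 3y = 57 and 3x − 7y = −17

Let a tangent through (6, 5) have slope m. Its distance from (2, −5) must equal √58:
[m·(−4) − (−10)]² = 58(m² + 1)
21m² + 40m − 21 = 0, so m = −7/3 or m = 3/7.
With m = −7/3: 7x + 3y = 57. With m = 3/7: 3x − 7y = −17.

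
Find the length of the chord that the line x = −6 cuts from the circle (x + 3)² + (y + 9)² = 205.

The line gives x = −6. Substituting into the circle:
y² + 18y − 115 = 0
y = 5 or y = −23, giving (−6, 5) and (−6, −23).
Chord length = distance between (−6, 5) and (−6, −23) = √784 = 28.

28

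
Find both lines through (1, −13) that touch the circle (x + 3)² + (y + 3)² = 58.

A line y − (−13) = m(x − (1)) is tangent when its distance from (−3, −3) is √58:
(−4m − (10))² = 58(m² + 1)
21m² − 40m − 21 = 0, so m = 7/3 or m = −3/7.
With m = 7/3: 7x − 3y = 46. With m = −3/7: 3x + 7y = −88.

7x − 3y = 46 and 3x + 7y = −88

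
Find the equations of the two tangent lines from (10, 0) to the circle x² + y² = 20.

x − 2y = 10 and x + 2y = 10

A line y − (0) = m(x − (10)) is tangent when its distance from (0, 0) is 2√5:
(−10m − (0))² = 20(m² + 1)
4m² − 1 = 0, so m = 1/2 or m = −1/2.
Through (10, 0) these give x − 2y = 10 and x + 2y = 10.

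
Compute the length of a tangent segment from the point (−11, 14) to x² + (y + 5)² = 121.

19

The centre is (0, −5) and r = 11. The square of the distance from P to the centre is 121 + 361 = 482.
The tangent meets the radius at right angles, so tangent² = |PO|² − r² = 482 − 121 = 361.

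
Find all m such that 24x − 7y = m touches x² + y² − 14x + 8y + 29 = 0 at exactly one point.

m = 46 or m = 346

For a tangent, require d(centre, line) = r = 6.
|24·7 − 7·(−4) − m| / √625 = 6
|m − (196)| = 6·25, so m = 346 or m = 46.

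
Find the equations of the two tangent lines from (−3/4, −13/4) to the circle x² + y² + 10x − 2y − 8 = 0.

Let a tangent through (−3/4, −13/4) have slope m. Its distance from (−5, 1) must equal √34:
(−17/4m − (17/4))² = 34(m² + 1)
15m² − 34m + 15 = 0, so m = 5/3 or m = 3/5.
With m = 5/3: 5x − 3y = 6. With m = 3/5: 3x − 5y = 14.

5x − 3y = 6 and 3x − 5y = 14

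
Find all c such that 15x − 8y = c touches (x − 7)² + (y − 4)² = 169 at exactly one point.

c = −148 or c = 294

The line touches the circle iff its distance from (7, 4) is 13:
|15·7 − 8·4 − c| / √289 = 13
|c − (73)| = 13·17, so c = 294 or c = −148.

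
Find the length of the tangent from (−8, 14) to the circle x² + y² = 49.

The centre is (0, 0) and r = 7. The square of the distance from P to the centre is 64 + 196 = 260.
By the tangent–radius right angle, tangent length = √(|PO|² − r²) = √211.

√211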